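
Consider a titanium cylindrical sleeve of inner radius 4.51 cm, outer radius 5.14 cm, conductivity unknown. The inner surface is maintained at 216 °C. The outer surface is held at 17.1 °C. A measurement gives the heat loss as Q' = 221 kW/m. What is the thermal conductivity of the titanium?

k = 23.1 W/m·K

ΣR = ΔT/Q' = |216 − 17.1|/2.21×10^5 = 9.000×10^-4 m·K/W
ln(r₂/r₁)/(2πk) = 9.000×10^-4 ⇒ k = 0.1308/(2π·9.000×10^-4) = 23.1 W/m·K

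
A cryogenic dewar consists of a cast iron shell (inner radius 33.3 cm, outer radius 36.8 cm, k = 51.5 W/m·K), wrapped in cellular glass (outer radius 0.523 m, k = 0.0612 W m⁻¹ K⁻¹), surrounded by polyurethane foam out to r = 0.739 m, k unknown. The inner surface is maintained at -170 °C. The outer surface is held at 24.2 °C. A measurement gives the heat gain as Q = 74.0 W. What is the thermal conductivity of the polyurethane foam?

ΣR = ΔT/Q = |-170 − 24.2|/74.0 = 2.624 K/W
Known resistances:
  R_cast iron = (1/0.333 − 1/0.368)/(4πk) = 0.2856/(4π·51.5) = 4.413×10^-4 K/W
  R_cellular glass = (1/0.368 − 1/0.523)/(4πk) = 0.8053/(4π·0.0612) = 1.047 K/W
R_polyurethane foam = ΣR − ΣR_known = 2.624 − 1.047 = 1.577 K/W
(1/r₁−1/r₂)/(4πk) = 1.577 ⇒ k = 0.5589/(4π·1.577) = 0.0282 W/m·K

k = 0.0282 W/m·K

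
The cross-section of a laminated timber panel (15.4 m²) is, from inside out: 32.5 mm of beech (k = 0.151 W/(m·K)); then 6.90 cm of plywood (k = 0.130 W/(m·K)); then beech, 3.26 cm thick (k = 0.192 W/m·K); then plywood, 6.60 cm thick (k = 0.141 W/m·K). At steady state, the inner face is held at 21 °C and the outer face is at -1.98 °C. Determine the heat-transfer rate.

Treat each layer as a resistance in series:
  R_beech = L/(kA) = 0.0325/(0.151·15.4) = 0.01398 K/W
  R_plywood = L/(kA) = 0.0690/(0.130·15.4) = 0.03447 K/W
  R_beech = L/(kA) = 0.0326/(0.192·15.4) = 0.01103 K/W
  R_plywood = L/(kA) = 0.0660/(0.141·15.4) = 0.03040 K/W
ΣR = 0.01398 + 0.03447 + 0.01103 + 0.03040 = 0.08988 K/W
Q = ΔT/ΣR = (21 °C − -1.98 °C)/0.08988 = 256 W

Q = 256 W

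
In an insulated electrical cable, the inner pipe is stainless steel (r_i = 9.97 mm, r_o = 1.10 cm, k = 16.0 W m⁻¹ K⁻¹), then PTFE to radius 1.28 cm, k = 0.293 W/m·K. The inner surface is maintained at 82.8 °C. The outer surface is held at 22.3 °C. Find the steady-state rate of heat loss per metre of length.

Q' = 726 W/m

Series thermal resistances, inner to outer:
  R'_stainless steel = ln(0.0110/0.00997)/(2πk) = 0.09831/(2π·16.0) = 9.780×10^-4 m·K/W
  R'_PTFE = ln(0.0128/0.0110)/(2πk) = 0.1515/(2π·0.293) = 0.08232 m·K/W
ΣR = 9.780×10^-4 + 0.08232 = 0.08330 m·K/W
Q' = ΔT/ΣR = (82.8 °C − 22.3 °C)/0.08330 = 726 W/m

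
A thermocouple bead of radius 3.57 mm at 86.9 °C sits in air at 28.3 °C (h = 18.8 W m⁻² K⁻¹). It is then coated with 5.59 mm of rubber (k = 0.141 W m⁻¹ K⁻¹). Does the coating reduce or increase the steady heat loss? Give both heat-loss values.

increases: 0.176 → 0.399 W

Critical radius for a sphere: r_cr = 2k/h = 0.0150 m = 1.50 cm.
Outer radius after coating: r₂ = 0.00357 + 0.00559 = 0.00916 m.
Since r₁ < r_cr and r₂ ≤ r_cr, the coating moves toward the maximum at r_cr — heat loss rises.
Bare: R = 1/(4πr₁²h) = 332.1 K/W; Q = 58.6/332.1 = 0.176 W.
Coated: R = R_cond + R_conv = 146.9 K/W; Q = 58.6/146.9 = 0.399 W.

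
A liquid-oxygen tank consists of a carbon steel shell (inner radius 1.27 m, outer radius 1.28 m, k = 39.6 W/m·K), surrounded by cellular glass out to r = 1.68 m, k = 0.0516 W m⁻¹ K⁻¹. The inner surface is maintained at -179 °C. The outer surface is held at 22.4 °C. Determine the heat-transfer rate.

Q = 702 W

Series thermal resistances, inner to outer:
  R_carbon steel = (1/1.27 − 1/1.28)/(4πk) = 0.006152/(4π·39.6) = 1.236×10^-5 K/W
  R_cellular glass = (1/1.28 − 1/1.68)/(4πk) = 0.1860/(4π·0.0516) = 0.2869 K/W
ΣR = 1.236×10^-5 + 0.2869 = 0.2869 K/W
Q = ΔT/ΣR = (-179 °C − 22.4 °C)/0.2869 = -702 W
(Negative Q ⇒ heat flows inward; heat gain = 702 W.)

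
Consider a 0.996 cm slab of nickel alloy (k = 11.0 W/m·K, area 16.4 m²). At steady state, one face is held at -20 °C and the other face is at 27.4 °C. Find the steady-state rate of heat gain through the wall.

Q = kA·ΔT/L = 11.0 × 16.4 × |-20 °C − 27.4 °C| / 0.00996 = 8.59×10^5 W

Q = 8.59×10^5 W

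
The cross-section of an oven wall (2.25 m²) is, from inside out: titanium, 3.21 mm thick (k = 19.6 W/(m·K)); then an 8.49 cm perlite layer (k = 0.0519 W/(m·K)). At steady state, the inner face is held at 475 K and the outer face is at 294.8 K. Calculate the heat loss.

Q = 248 W

Treat each layer as a resistance in series:
  R_titanium = L/(kA) = 0.00321/(19.6·2.25) = 7.279×10^-5 K/W
  R_perlite = L/(kA) = 0.0849/(0.0519·2.25) = 0.7270 K/W
ΣR = 7.279×10^-5 + 0.7270 = 0.7271 K/W
Q = ΔT/ΣR = (475 K − 294.8 K)/0.7271 = 248 W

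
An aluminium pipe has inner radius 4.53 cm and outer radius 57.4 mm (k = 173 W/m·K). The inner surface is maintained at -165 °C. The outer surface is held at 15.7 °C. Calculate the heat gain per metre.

Q' = 8.30×10^5 W/m

Q' = 2πk·ΔT/ln(r₂/r₁) = 2π × 173 × 180.7 / ln(0.0574/0.0453) = 8.30×10^5 W/m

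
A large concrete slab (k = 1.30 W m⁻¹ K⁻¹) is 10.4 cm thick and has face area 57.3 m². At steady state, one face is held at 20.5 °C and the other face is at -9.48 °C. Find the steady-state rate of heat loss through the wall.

Q = kA·ΔT/L = 1.30 × 57.3 × |20.5 °C − -9.48 °C| / 0.104 = 21500 W

Q = 21.5 kW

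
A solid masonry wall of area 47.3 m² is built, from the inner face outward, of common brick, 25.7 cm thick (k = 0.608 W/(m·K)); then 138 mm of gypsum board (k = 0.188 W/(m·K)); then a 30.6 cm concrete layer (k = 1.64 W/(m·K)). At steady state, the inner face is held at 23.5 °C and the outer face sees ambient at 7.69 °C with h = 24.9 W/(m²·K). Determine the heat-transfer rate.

Q = 541 W

Resistance network (inner→outer):
  R_common brick = L/(kA) = 0.257/(0.608·47.3) = 0.008937 K/W
  R_gypsum board = L/(kA) = 0.138/(0.188·47.3) = 0.01552 K/W
  R_concrete = L/(kA) = 0.306/(1.64·47.3) = 0.003945 K/W
  R_conv,out = 1/(hA) = 1/(24.9·47.3) = 8.491×10^-4 K/W
ΣR = 0.008937 + 0.01552 + 0.003945 + 8.491×10^-4 = 0.02925 K/W
Q = ΔT/ΣR = (23.5 °C − 7.69 °C)/0.02925 = 541 W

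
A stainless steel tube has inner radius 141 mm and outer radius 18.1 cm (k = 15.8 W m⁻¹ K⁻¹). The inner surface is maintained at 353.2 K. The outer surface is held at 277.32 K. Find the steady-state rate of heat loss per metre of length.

Q' = 30200 W/m

Q' = 2πk·ΔT/ln(r₂/r₁) = 2π × 15.8 × 75.88 / ln(0.181/0.141) = 30200 W/m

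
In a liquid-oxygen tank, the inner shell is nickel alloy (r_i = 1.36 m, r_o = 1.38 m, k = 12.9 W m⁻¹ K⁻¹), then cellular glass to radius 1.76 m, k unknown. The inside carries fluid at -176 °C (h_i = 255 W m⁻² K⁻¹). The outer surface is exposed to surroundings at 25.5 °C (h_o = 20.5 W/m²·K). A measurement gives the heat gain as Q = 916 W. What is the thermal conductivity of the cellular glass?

k = 0.0570 W/m·K

ΣR = ΔT/Q = |-176 − 25.5|/916 = 0.2200 K/W
Known resistances:
  R_conv,in = 1/(4πr²h) = 1/(4π·1.36²·255) = 1.687×10^-4 K/W
  R_nickel alloy = (1/1.36 − 1/1.38)/(4πk) = 0.01066/(4π·12.9) = 6.574×10^-5 K/W
  R_conv,out = 1/(4πr²h) = 1/(4π·1.76²·20.5) = 0.001253 K/W
R_cellular glass = ΣR − ΣR_known = 0.2200 − 0.001487 = 0.2185 K/W
(1/r₁−1/r₂)/(4πk) = 0.2185 ⇒ k = 0.1565/(4π·0.2185) = 0.0570 W/m·K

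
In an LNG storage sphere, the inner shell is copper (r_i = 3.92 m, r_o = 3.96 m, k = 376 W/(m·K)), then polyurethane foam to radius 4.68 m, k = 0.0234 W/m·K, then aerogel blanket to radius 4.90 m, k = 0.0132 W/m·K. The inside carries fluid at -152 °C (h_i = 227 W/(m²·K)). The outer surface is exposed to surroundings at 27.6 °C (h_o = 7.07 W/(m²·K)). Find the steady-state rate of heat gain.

Series thermal resistances, inner to outer:
  R_conv,in = 1/(4πr²h) = 1/(4π·3.92²·227) = 2.281×10^-5 K/W
  R_copper = (1/3.92 − 1/3.96)/(4πk) = 0.002577/(4π·376) = 5.454×10^-7 K/W
  R_polyurethane foam = (1/3.96 − 1/4.68)/(4πk) = 0.03885/(4π·0.0234) = 0.1321 K/W
  R_aerogel blanket = (1/4.68 − 1/4.90)/(4πk) = 0.009594/(4π·0.0132) = 0.05784 K/W
  R_conv,out = 1/(4πr²h) = 1/(4π·4.90²·7.07) = 4.688×10^-4 K/W
ΣR = 2.281×10^-5 + 5.454×10^-7 + 0.1321 + 0.05784 + 4.688×10^-4 = 0.1904 K/W
Q = ΔT/ΣR = (-152 °C − 27.6 °C)/0.1904 = -943 W
(Negative Q ⇒ heat flows inward; heat gain = 943 W.)

Q = 943 W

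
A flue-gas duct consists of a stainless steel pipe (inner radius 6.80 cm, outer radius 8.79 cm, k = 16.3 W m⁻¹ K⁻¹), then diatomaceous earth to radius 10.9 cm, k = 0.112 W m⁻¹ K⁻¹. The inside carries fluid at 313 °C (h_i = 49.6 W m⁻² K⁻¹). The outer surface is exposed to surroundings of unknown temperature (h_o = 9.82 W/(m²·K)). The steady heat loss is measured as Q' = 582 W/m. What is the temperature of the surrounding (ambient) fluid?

Sum the resistances:
  R'_conv,in = 1/(2πr h) = 1/(2π·0.0680·49.6) = 0.04719 m·K/W
  R'_stainless steel = ln(0.0879/0.0680)/(2πk) = 0.2567/(2π·16.3) = 0.002506 m·K/W
  R'_diatomaceous earth = ln(0.109/0.0879)/(2πk) = 0.2151/(2π·0.112) = 0.3057 m·K/W
  R'_conv,out = 1/(2πr h) = 1/(2π·0.109·9.82) = 0.1487 m·K/W
ΣR = 0.5041 m·K/W
ΔT = Q'·ΣR = 582 × 0.5041 = 293.4 K
Heat flows outward, so T_out = T_in − ΔT = 313 − 293.4 = 19.6 °C

T_out = 19.6 °C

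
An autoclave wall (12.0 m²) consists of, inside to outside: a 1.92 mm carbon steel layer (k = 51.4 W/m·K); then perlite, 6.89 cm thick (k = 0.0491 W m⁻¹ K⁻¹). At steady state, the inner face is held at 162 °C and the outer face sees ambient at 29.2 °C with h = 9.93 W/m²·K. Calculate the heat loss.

Q = 1060 W

Treat each layer as a resistance in series:
  R_carbon steel = L/(kA) = 0.00192/(51.4·12.0) = 3.113×10^-6 K/W
  R_perlite = L/(kA) = 0.0689/(0.0491·12.0) = 0.1169 K/W
  R_conv,out = 1/(hA) = 1/(9.93·12.0) = 0.008392 K/W
ΣR = 3.113×10^-6 + 0.1169 + 0.008392 = 0.1253 K/W
Q = ΔT/ΣR = (162 °C − 29.2 °C)/0.1253 = 1060 W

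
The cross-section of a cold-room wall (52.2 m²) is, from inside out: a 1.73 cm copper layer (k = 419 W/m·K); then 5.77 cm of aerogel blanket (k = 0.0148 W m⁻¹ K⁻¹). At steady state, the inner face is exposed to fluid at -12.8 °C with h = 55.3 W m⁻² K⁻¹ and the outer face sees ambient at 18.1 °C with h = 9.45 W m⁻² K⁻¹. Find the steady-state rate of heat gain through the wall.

Resistance network (inner→outer):
  R_conv,in = 1/(hA) = 1/(55.3·52.2) = 3.464×10^-4 K/W
  R_copper = L/(kA) = 0.0173/(419·52.2) = 7.910×10^-7 K/W
  R_aerogel blanket = L/(kA) = 0.0577/(0.0148·52.2) = 0.07469 K/W
  R_conv,out = 1/(hA) = 1/(9.45·52.2) = 0.002027 K/W
ΣR = 3.464×10^-4 + 7.910×10^-7 + 0.07469 + 0.002027 = 0.07706 K/W
Q = ΔT/ΣR = (-12.8 °C − 18.1 °C)/0.07706 = -401 W
(Negative Q ⇒ heat flows inward; heat gain = 401 W.)

Q = 401 W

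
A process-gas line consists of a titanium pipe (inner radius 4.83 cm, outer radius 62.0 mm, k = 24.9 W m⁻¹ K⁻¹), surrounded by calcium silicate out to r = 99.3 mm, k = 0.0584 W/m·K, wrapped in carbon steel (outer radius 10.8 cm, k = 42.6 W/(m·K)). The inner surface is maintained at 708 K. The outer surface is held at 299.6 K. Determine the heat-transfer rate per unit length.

Q' = 318 W/m

Resistance network (inner→outer):
  R'_titanium = ln(0.0620/0.0483)/(2πk) = 0.2497/(2π·24.9) = 0.001596 m·K/W
  R'_calcium silicate = ln(0.0993/0.0620)/(2πk) = 0.4710/(2π·0.0584) = 1.284 m·K/W
  R'_carbon steel = ln(0.108/0.0993)/(2πk) = 0.08399/(2π·42.6) = 3.138×10^-4 m·K/W
ΣR = 0.001596 + 1.284 + 3.138×10^-4 = 1.286 m·K/W
Q' = ΔT/ΣR = (708 K − 299.6 K)/1.286 = 318 W/m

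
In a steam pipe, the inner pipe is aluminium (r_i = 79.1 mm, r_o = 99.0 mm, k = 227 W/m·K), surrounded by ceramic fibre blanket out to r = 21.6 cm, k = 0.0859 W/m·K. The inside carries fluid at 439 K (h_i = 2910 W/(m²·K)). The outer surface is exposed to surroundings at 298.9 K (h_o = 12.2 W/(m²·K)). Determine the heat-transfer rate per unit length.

Treat each layer as a resistance in series:
  R'_conv,in = 1/(2πr h) = 1/(2π·0.0791·2910) = 6.914×10^-4 m·K/W
  R'_aluminium = ln(0.0990/0.0791)/(2πk) = 0.2244/(2π·227) = 1.573×10^-4 m·K/W
  R'_ceramic fibre blanket = ln(0.216/0.0990)/(2πk) = 0.7802/(2π·0.0859) = 1.445 m·K/W
  R'_conv,out = 1/(2πr h) = 1/(2π·0.216·12.2) = 0.06040 m·K/W
ΣR = 6.914×10^-4 + 1.573×10^-4 + 1.445 + 0.06040 = 1.506 m·K/W
Q' = ΔT/ΣR = (439 K − 298.9 K)/1.506 = 93.0 W/m

Q' = 93.0 W/m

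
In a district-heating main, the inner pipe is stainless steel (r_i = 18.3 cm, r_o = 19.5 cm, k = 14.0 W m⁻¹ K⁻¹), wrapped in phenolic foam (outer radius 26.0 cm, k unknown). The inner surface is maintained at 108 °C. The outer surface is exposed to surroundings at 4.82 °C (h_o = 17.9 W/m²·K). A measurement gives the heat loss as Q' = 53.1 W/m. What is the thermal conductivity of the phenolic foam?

ΣR = ΔT/Q' = |108 − 4.82|/53.1 = 1.943 m·K/W
Known resistances:
  R'_stainless steel = ln(0.195/0.183)/(2πk) = 0.06351/(2π·14.0) = 7.220×10^-4 m·K/W
  R'_conv,out = 1/(2πr h) = 1/(2π·0.260·17.9) = 0.03420 m·K/W
R_phenolic foam = ΣR − ΣR_known = 1.943 − 0.03492 = 1.908 m·K/W
ln(r₂/r₁)/(2πk) = 1.908 ⇒ k = 0.2877/(2π·1.908) = 0.0240 W/m·K

k = 0.0240 W/m·K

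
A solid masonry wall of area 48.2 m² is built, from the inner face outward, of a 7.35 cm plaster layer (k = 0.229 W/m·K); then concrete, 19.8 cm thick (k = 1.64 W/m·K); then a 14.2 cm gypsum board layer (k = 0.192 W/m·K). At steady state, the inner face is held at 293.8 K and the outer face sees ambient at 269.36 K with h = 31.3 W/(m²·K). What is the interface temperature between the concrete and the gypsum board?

T = 284.9 K

Series thermal resistances, inner to outer:
  R_plaster = L/(kA) = 0.0735/(0.229·48.2) = 0.006659 K/W
  R_concrete = L/(kA) = 0.198/(1.64·48.2) = 0.002505 K/W
  R_gypsum board = L/(kA) = 0.142/(0.192·48.2) = 0.01534 K/W
  R_conv,out = 1/(hA) = 1/(31.3·48.2) = 6.628×10^-4 K/W
ΣR = 0.006659 + 0.002505 + 0.01534 + 6.628×10^-4 = 0.02517 K/W
Q = ΔT/ΣR = (293.8 K − 269.36 K)/0.02517 = 971.0 W
From the inner boundary to the concrete/gypsum board interface, ΣR_partial = 0.009164 K/W.
T_interface = T_in − Q·ΣR_partial = 293.8 K − (971.0)(0.009164) = 284.9 K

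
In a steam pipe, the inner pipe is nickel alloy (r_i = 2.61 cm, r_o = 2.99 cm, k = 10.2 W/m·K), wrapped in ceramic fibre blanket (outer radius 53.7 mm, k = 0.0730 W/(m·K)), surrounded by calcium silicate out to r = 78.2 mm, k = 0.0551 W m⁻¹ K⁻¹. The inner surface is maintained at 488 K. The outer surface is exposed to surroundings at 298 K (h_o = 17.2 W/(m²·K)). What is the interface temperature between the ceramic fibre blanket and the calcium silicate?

T = 390 K

Series thermal resistances, inner to outer:
  R'_nickel alloy = ln(0.0299/0.0261)/(2πk) = 0.1359/(2π·10.2) = 0.002121 m·K/W
  R'_ceramic fibre blanket = ln(0.0537/0.0299)/(2πk) = 0.5856/(2π·0.0730) = 1.277 m·K/W
  R'_calcium silicate = ln(0.0782/0.0537)/(2πk) = 0.3759/(2π·0.0551) = 1.086 m·K/W
  R'_conv,out = 1/(2πr h) = 1/(2π·0.0782·17.2) = 0.1183 m·K/W
ΣR = 0.002121 + 1.277 + 1.086 + 0.1183 = 2.483 m·K/W
Q' = ΔT/ΣR = (488 K − 298 K)/2.483 = 76.52 W/m
From the inner boundary to the ceramic fibre blanket/calcium silicate interface, ΣR_partial = 1.279 m·K/W.
T_interface = T_in − Q'·ΣR_partial = 488 K − (76.52)(1.279) = 390 K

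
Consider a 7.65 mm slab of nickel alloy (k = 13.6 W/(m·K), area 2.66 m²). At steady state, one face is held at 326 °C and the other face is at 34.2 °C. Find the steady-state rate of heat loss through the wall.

Q = kA·ΔT/L = 13.6 × 2.66 × |326 °C − 34.2 °C| / 0.00765 = 1.38×10^6 W

Q = 1380 kW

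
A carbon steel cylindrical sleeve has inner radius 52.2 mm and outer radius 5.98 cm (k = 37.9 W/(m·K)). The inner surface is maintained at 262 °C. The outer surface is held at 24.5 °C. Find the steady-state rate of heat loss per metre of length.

Q' = 2πk·ΔT/ln(r₂/r₁) = 2π × 37.9 × 237.5 / ln(0.0598/0.0522) = 4.16×10^5 W/m

Q' = 416 kW/m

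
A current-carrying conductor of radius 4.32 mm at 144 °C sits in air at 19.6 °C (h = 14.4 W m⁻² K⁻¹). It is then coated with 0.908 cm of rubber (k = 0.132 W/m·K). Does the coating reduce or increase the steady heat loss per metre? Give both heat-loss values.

Critical radius for a cylinder: r_cr = k/h = 0.00917 m = 0.917 cm.
Outer radius after coating: r₂ = 0.00432 + 0.00908 = 0.01340 m.
r₁ < r_cr < r₂: heat loss rises to a maximum at r_cr then falls. Whether the coating helps depends on whether Q(r₂) has dropped back below Q(r₁).
Bare: R = 1/(2πr₁h) = 2.558 m·K/W; Q = 124.4/2.558 = 48.6 W/m.
Coated: R = R_cond + R_conv = 2.190 m·K/W; Q = 124.4/2.190 = 56.8 W/m.

increases: 48.6 → 56.8 W/m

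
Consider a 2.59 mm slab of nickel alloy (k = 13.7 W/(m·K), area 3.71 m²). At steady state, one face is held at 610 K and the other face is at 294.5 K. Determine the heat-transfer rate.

Q = kA·ΔT/L = 13.7 × 3.71 × |610 K − 294.5 K| / 0.00259 = 6.19×10^6 W

Q = 6190 kW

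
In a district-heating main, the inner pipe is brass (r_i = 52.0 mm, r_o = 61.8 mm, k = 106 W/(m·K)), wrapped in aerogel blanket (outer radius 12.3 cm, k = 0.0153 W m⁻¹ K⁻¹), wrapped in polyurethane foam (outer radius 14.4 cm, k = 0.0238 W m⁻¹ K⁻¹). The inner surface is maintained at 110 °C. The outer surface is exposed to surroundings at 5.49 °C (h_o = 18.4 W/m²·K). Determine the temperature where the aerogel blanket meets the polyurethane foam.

Resistance network (inner→outer):
  R'_brass = ln(0.0618/0.0520)/(2πk) = 0.1727/(2π·106) = 2.592×10^-4 m·K/W
  R'_aerogel blanket = ln(0.123/0.0618)/(2πk) = 0.6883/(2π·0.0153) = 7.160 m·K/W
  R'_polyurethane foam = ln(0.144/0.123)/(2πk) = 0.1576/(2π·0.0238) = 1.054 m·K/W
  R'_conv,out = 1/(2πr h) = 1/(2π·0.144·18.4) = 0.06007 m·K/W
ΣR = 2.592×10^-4 + 7.160 + 1.054 + 0.06007 = 8.274 m·K/W
Q' = ΔT/ΣR = (110 °C − 5.49 °C)/8.274 = 12.63 W/m
From the inner boundary to the aerogel blanket/polyurethane foam interface, ΣR_partial = 7.160 m·K/W.
T_interface = T_in − Q'·ΣR_partial = 110 °C − (12.63)(7.160) = 19.6 °C

T = 19.6 °C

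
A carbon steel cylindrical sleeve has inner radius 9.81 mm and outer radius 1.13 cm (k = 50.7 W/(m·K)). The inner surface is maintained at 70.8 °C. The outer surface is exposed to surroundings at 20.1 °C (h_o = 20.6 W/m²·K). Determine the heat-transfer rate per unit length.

Q' = 74.1 W/m

Series thermal resistances, inner to outer:
  R'_carbon steel = ln(0.0113/0.00981)/(2πk) = 0.1414/(2π·50.7) = 4.439×10^-4 m·K/W
  R'_conv,out = 1/(2πr h) = 1/(2π·0.0113·20.6) = 0.6837 m·K/W
ΣR = 4.439×10^-4 + 0.6837 = 0.6841 m·K/W
Q' = ΔT/ΣR = (70.8 °C − 20.1 °C)/0.6841 = 74.1 W/m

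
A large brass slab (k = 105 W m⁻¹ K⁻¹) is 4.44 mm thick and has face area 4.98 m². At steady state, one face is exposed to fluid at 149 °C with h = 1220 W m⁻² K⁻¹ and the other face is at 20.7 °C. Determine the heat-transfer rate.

Q = 741 kW

Series thermal resistances, inner to outer:
  R_conv,in = 1/(hA) = 1/(1220·4.98) = 1.646×10^-4 K/W
  R_brass = L/(kA) = 0.00444/(105·4.98) = 8.491×10^-6 K/W
ΣR = 1.646×10^-4 + 8.491×10^-6 = 1.731×10^-4 K/W
Q = ΔT/ΣR = (149 °C − 20.7 °C)/1.731×10^-4 = 7.41×10^5 W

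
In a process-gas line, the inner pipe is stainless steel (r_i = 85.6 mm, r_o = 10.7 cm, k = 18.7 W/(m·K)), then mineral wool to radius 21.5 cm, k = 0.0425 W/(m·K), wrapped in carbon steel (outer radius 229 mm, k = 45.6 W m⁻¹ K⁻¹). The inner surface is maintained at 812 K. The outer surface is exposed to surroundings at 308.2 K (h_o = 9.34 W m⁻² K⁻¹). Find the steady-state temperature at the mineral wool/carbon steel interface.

T = 322.2 K

Resistance network (inner→outer):
  R'_stainless steel = ln(0.107/0.0856)/(2πk) = 0.2231/(2π·18.7) = 0.001899 m·K/W
  R'_mineral wool = ln(0.215/0.107)/(2πk) = 0.6978/(2π·0.0425) = 2.613 m·K/W
  R'_carbon steel = ln(0.229/0.215)/(2πk) = 0.06308/(2π·45.6) = 2.202×10^-4 m·K/W
  R'_conv,out = 1/(2πr h) = 1/(2π·0.229·9.34) = 0.07441 m·K/W
ΣR = 0.001899 + 2.613 + 2.202×10^-4 + 0.07441 = 2.690 m·K/W
Q' = ΔT/ΣR = (812 K − 308.2 K)/2.690 = 187.3 W/m
From the inner boundary to the mineral wool/carbon steel interface, ΣR_partial = 2.615 m·K/W.
T_interface = T_in − Q'·ΣR_partial = 812 K − (187.3)(2.615) = 322.2 K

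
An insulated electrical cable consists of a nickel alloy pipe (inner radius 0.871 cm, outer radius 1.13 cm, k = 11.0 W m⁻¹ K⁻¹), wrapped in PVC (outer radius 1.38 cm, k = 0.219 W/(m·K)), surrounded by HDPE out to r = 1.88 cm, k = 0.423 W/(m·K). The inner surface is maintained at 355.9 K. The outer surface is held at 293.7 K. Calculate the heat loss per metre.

Q' = 234 W/m

Treat each layer as a resistance in series:
  R'_nickel alloy = ln(0.0113/0.00871)/(2πk) = 0.2603/(2π·11.0) = 0.003767 m·K/W
  R'_PVC = ln(0.0138/0.0113)/(2πk) = 0.1999/(2π·0.219) = 0.1452 m·K/W
  R'_HDPE = ln(0.0188/0.0138)/(2πk) = 0.3092/(2π·0.423) = 0.1163 m·K/W
ΣR = 0.003767 + 0.1452 + 0.1163 = 0.2653 m·K/W
Q' = ΔT/ΣR = (355.9 K − 293.7 K)/0.2653 = 234 W/m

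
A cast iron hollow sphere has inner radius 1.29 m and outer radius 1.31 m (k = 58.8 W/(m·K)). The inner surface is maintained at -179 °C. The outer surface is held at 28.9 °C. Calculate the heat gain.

Q = 4πk·ΔT/(1/r₁ − 1/r₂) = 4π × 58.8 × 207.9 / (1/1.29 − 1/1.31) = 1.30×10^7 W

Q = 13000 kW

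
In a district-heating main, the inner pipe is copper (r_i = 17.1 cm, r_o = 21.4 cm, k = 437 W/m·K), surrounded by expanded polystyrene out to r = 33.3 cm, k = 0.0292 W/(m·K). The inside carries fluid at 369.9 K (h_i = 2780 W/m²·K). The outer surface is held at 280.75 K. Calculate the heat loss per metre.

Q' = 37.0 W/m

Treat each layer as a resistance in series:
  R'_conv,in = 1/(2πr h) = 1/(2π·0.171·2780) = 3.348×10^-4 m·K/W
  R'_copper = ln(0.214/0.171)/(2πk) = 0.2243/(2π·437) = 8.169×10^-5 m·K/W
  R'_expanded polystyrene = ln(0.333/0.214)/(2πk) = 0.4422/(2π·0.0292) = 2.410 m·K/W
ΣR = 3.348×10^-4 + 8.169×10^-5 + 2.410 = 2.410 m·K/W
Q' = ΔT/ΣR = (369.9 K − 280.75 K)/2.410 = 37.0 W/m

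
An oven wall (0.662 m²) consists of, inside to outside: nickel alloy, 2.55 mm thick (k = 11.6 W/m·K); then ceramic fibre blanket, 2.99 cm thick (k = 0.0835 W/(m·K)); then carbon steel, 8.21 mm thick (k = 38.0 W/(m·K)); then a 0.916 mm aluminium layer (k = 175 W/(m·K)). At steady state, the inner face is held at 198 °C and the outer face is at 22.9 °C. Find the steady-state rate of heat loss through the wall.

Q = 323 W

Treat each layer as a resistance in series:
  R_nickel alloy = L/(kA) = 0.00255/(11.6·0.662) = 3.321×10^-4 K/W
  R_ceramic fibre blanket = L/(kA) = 0.0299/(0.0835·0.662) = 0.5409 K/W
  R_carbon steel = L/(kA) = 0.00821/(38.0·0.662) = 3.264×10^-4 K/W
  R_aluminium = L/(kA) = 9.16×10^-4/(175·0.662) = 7.907×10^-6 K/W
ΣR = 3.321×10^-4 + 0.5409 + 3.264×10^-4 + 7.907×10^-6 = 0.5416 K/W
Q = ΔT/ΣR = (198 °C − 22.9 °C)/0.5416 = 323 W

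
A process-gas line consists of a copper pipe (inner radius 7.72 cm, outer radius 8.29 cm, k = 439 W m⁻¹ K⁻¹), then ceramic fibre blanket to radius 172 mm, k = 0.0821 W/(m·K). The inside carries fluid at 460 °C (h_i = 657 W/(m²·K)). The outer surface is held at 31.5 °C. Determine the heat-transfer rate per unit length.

Series thermal resistances, inner to outer:
  R'_conv,in = 1/(2πr h) = 1/(2π·0.0772·657) = 0.003138 m·K/W
  R'_copper = ln(0.0829/0.0772)/(2πk) = 0.07124/(2π·439) = 2.583×10^-5 m·K/W
  R'_ceramic fibre blanket = ln(0.172/0.0829)/(2πk) = 0.7299/(2π·0.0821) = 1.415 m·K/W
ΣR = 0.003138 + 2.583×10^-5 + 1.415 = 1.418 m·K/W
Q' = ΔT/ΣR = (460 °C − 31.5 °C)/1.418 = 302 W/m

Q' = 302 W/m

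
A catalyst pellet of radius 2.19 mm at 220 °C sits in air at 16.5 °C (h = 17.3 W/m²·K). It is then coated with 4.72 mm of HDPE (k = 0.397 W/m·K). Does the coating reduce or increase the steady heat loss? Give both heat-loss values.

Critical radius for a sphere: r_cr = 2k/h = 0.0459 m = 4.59 cm.
Outer radius after coating: r₂ = 0.00219 + 0.00472 = 0.00691 m.
Since r₁ < r_cr and r₂ ≤ r_cr, the coating moves toward the maximum at r_cr — heat loss rises.
Bare: R = 1/(4πr₁²h) = 959.1 K/W; Q = 203.5/959.1 = 0.212 W.
Coated: R = R_cond + R_conv = 158.9 K/W; Q = 203.5/158.9 = 1.28 W.

increases: 0.212 → 1.28 W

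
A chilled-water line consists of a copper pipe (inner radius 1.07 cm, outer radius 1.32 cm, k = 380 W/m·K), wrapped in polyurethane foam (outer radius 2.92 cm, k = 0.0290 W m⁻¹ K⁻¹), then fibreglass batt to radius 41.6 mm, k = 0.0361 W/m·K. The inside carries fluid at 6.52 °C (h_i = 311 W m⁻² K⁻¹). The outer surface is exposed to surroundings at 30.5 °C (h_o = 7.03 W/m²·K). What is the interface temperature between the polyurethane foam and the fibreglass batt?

Series thermal resistances, inner to outer:
  R'_conv,in = 1/(2πr h) = 1/(2π·0.0107·311) = 0.04783 m·K/W
  R'_copper = ln(0.0132/0.0107)/(2πk) = 0.2100/(2π·380) = 8.794×10^-5 m·K/W
  R'_polyurethane foam = ln(0.0292/0.0132)/(2πk) = 0.7940/(2π·0.0290) = 4.357 m·K/W
  R'_fibreglass batt = ln(0.0416/0.0292)/(2πk) = 0.3539/(2π·0.0361) = 1.560 m·K/W
  R'_conv,out = 1/(2πr h) = 1/(2π·0.0416·7.03) = 0.5442 m·K/W
ΣR = 0.04783 + 8.794×10^-5 + 4.357 + 1.560 + 0.5442 = 6.509 m·K/W
Q' = ΔT/ΣR = (6.52 °C − 30.5 °C)/6.509 = -3.684 W/m
From the inner boundary to the polyurethane foam/fibreglass batt interface, ΣR_partial = 4.405 m·K/W.
T_interface = T_in − Q'·ΣR_partial = 6.52 °C − (-3.684)(4.405) = 22.7 °C

T = 22.7 °C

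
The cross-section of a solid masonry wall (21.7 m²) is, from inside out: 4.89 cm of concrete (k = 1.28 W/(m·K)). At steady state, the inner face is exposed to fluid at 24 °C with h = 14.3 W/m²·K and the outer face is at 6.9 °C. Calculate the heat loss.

Treat each layer as a resistance in series:
  R_conv,in = 1/(hA) = 1/(14.3·21.7) = 0.003223 K/W
  R_concrete = L/(kA) = 0.0489/(1.28·21.7) = 0.001761 K/W
ΣR = 0.003223 + 0.001761 = 0.004984 K/W
Q = ΔT/ΣR = (24 °C − 6.9 °C)/0.004984 = 3430 W

Q = 3430 W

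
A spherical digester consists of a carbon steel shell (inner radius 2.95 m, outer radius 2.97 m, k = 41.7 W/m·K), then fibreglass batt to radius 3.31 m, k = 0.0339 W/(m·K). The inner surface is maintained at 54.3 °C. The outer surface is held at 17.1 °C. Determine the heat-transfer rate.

Q = 458 W

Series thermal resistances, inner to outer:
  R_carbon steel = (1/2.95 − 1/2.97)/(4πk) = 0.002283/(4π·41.7) = 4.356×10^-6 K/W
  R_fibreglass batt = (1/2.97 − 1/3.31)/(4πk) = 0.03459/(4π·0.0339) = 0.08119 K/W
ΣR = 4.356×10^-6 + 0.08119 = 0.08119 K/W
Q = ΔT/ΣR = (54.3 °C − 17.1 °C)/0.08119 = 458 W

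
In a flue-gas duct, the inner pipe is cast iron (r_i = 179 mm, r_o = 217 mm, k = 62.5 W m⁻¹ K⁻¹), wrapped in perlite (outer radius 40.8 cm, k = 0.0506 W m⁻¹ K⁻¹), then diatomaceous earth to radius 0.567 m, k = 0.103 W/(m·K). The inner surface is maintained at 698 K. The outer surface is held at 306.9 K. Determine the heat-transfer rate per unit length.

Series thermal resistances, inner to outer:
  R'_cast iron = ln(0.217/0.179)/(2πk) = 0.1925/(2π·62.5) = 4.902×10^-4 m·K/W
  R'_perlite = ln(0.408/0.217)/(2πk) = 0.6314/(2π·0.0506) = 1.986 m·K/W
  R'_diatomaceous earth = ln(0.567/0.408)/(2πk) = 0.3291/(2π·0.103) = 0.5085 m·K/W
ΣR = 4.902×10^-4 + 1.986 + 0.5085 = 2.495 m·K/W
Q' = ΔT/ΣR = (698 K − 306.9 K)/2.495 = 157 W/m

Q' = 157 W/m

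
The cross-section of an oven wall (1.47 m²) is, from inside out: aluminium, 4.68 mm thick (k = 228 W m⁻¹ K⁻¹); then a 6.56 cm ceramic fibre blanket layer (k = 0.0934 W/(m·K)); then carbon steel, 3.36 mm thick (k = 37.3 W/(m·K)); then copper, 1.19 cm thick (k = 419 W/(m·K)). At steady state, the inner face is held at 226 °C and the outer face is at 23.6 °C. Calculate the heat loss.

Resistance network (inner→outer):
  R_aluminium = L/(kA) = 0.00468/(228·1.47) = 1.396×10^-5 K/W
  R_ceramic fibre blanket = L/(kA) = 0.0656/(0.0934·1.47) = 0.4778 K/W
  R_carbon steel = L/(kA) = 0.00336/(37.3·1.47) = 6.128×10^-5 K/W
  R_copper = L/(kA) = 0.0119/(419·1.47) = 1.932×10^-5 K/W
ΣR = 1.396×10^-5 + 0.4778 + 6.128×10^-5 + 1.932×10^-5 = 0.4779 K/W
Q = ΔT/ΣR = (226 °C − 23.6 °C)/0.4779 = 424 W

Q = 424 W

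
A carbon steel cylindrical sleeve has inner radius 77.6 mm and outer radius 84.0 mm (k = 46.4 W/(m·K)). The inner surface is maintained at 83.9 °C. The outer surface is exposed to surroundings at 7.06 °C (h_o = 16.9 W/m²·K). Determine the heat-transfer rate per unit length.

Resistance network (inner→outer):
  R'_carbon steel = ln(0.0840/0.0776)/(2πk) = 0.07925/(2π·46.4) = 2.718×10^-4 m·K/W
  R'_conv,out = 1/(2πr h) = 1/(2π·0.0840·16.9) = 0.1121 m·K/W
ΣR = 2.718×10^-4 + 0.1121 = 0.1124 m·K/W
Q' = ΔT/ΣR = (83.9 °C − 7.06 °C)/0.1124 = 684 W/m

Q' = 684 W/m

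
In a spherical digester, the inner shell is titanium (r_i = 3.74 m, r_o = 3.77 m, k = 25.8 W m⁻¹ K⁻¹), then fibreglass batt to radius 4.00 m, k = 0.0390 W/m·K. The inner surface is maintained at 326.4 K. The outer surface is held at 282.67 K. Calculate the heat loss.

Q = 1400 W

Treat each layer as a resistance in series:
  R_titanium = (1/3.74 − 1/3.77)/(4πk) = 0.002128/(4π·25.8) = 6.563×10^-6 K/W
  R_fibreglass batt = (1/3.77 − 1/4.00)/(4πk) = 0.01525/(4π·0.0390) = 0.03112 K/W
ΣR = 6.563×10^-6 + 0.03112 = 0.03113 K/W
Q = ΔT/ΣR = (326.4 K − 282.67 K)/0.03113 = 1400 W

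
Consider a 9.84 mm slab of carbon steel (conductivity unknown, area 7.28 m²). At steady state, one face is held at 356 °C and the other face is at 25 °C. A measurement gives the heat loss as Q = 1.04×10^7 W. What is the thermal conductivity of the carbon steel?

k = 42.5 W/m·K

ΣR = ΔT/Q = |356 − 25|/1.04×10^7 = 3.183×10^-5 K/W
L/(kA) = 3.183×10^-5 ⇒ k = 0.00984/(3.183×10^-5·7.28) = 42.5 W/m·K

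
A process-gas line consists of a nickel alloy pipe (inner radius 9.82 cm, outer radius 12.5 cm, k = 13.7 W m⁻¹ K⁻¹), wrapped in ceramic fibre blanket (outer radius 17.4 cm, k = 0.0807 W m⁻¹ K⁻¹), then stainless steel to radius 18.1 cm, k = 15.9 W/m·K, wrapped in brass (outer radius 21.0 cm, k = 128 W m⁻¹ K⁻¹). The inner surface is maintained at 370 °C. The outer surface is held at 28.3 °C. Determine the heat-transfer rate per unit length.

Q' = 521 W/m

Treat each layer as a resistance in series:
  R'_nickel alloy = ln(0.125/0.0982)/(2πk) = 0.2413/(2π·13.7) = 0.002803 m·K/W
  R'_ceramic fibre blanket = ln(0.174/0.125)/(2πk) = 0.3307/(2π·0.0807) = 0.6523 m·K/W
  R'_stainless steel = ln(0.181/0.174)/(2πk) = 0.03944/(2π·15.9) = 3.948×10^-4 m·K/W
  R'_brass = ln(0.210/0.181)/(2πk) = 0.1486/(2π·128) = 1.848×10^-4 m·K/W
ΣR = 0.002803 + 0.6523 + 3.948×10^-4 + 1.848×10^-4 = 0.6557 m·K/W
Q' = ΔT/ΣR = (370 °C − 28.3 °C)/0.6557 = 521 W/m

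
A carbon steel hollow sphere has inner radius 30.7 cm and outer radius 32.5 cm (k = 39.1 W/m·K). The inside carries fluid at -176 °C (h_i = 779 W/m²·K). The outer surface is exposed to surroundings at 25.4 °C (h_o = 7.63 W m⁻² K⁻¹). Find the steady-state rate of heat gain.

Q = 2010 W

Treat each layer as a resistance in series:
  R_conv,in = 1/(4πr²h) = 1/(4π·0.307²·779) = 0.001084 K/W
  R_carbon steel = (1/0.307 − 1/0.325)/(4πk) = 0.1804/(4π·39.1) = 3.672×10^-4 K/W
  R_conv,out = 1/(4πr²h) = 1/(4π·0.325²·7.63) = 0.09874 K/W
ΣR = 0.001084 + 3.672×10^-4 + 0.09874 = 0.1002 K/W
Q = ΔT/ΣR = (-176 °C − 25.4 °C)/0.1002 = -2010 W
(Negative Q ⇒ heat flows inward; heat gain = 2010 W.)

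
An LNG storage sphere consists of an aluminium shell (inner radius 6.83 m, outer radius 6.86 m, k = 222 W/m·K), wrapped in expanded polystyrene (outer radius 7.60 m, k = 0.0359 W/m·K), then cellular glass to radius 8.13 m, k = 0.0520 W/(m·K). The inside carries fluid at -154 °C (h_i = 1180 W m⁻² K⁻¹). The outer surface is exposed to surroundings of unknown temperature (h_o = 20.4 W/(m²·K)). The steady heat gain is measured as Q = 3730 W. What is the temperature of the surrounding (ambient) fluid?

Sum the resistances:
  R_conv,in = 1/(4πr²h) = 1/(4π·6.83²·1180) = 1.446×10^-6 K/W
  R_aluminium = (1/6.83 − 1/6.86)/(4πk) = 6.403×10^-4/(4π·222) = 2.295×10^-7 K/W
  R_expanded polystyrene = (1/6.86 − 1/7.60)/(4πk) = 0.01419/(4π·0.0359) = 0.03146 K/W
  R_cellular glass = (1/7.60 − 1/8.13)/(4πk) = 0.008578/(4π·0.0520) = 0.01313 K/W
  R_conv,out = 1/(4πr²h) = 1/(4π·8.13²·20.4) = 5.902×10^-5 K/W
ΣR = 0.04465 K/W
ΔT = Q·ΣR = 3730 × 0.04465 = 166.5 K
Heat flows inward, so T_out = T_in + ΔT = -154 + 166.5 = 12.5 °C

T_out = 12.5 °C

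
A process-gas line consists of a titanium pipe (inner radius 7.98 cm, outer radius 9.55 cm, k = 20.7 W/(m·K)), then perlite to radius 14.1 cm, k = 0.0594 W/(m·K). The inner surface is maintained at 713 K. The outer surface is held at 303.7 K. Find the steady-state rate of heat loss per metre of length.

Treat each layer as a resistance in series:
  R'_titanium = ln(0.0955/0.0798)/(2πk) = 0.1796/(2π·20.7) = 0.001381 m·K/W
  R'_perlite = ln(0.141/0.0955)/(2πk) = 0.3896/(2π·0.0594) = 1.044 m·K/W
ΣR = 0.001381 + 1.044 = 1.045 m·K/W
Q' = ΔT/ΣR = (713 K − 303.7 K)/1.045 = 392 W/m

Q' = 392 W/m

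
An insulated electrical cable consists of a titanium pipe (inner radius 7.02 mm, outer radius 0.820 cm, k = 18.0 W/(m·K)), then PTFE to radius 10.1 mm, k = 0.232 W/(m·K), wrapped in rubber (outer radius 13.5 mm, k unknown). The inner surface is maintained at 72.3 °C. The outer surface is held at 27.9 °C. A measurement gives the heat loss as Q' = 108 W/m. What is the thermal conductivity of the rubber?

k = 0.173 W/m·K

ΣR = ΔT/Q' = |72.3 − 27.9|/108 = 0.4111 m·K/W
Known resistances:
  R'_titanium = ln(0.00820/0.00702)/(2πk) = 0.1554/(2π·18.0) = 0.001374 m·K/W
  R'_PTFE = ln(0.0101/0.00820)/(2πk) = 0.2084/(2π·0.232) = 0.1430 m·K/W
R_rubber = ΣR − ΣR_known = 0.4111 − 0.1444 = 0.2667 m·K/W
ln(r₂/r₁)/(2πk) = 0.2667 ⇒ k = 0.2902/(2π·0.2667) = 0.173 W/m·K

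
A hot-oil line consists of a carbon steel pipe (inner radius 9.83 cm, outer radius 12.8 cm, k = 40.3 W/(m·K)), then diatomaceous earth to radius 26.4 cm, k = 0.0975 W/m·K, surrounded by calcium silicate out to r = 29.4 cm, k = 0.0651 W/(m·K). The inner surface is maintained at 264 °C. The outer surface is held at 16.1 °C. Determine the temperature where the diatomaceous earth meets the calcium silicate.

T = 61.2 °C

Treat each layer as a resistance in series:
  R'_carbon steel = ln(0.128/0.0983)/(2πk) = 0.2640/(2π·40.3) = 0.001043 m·K/W
  R'_diatomaceous earth = ln(0.264/0.128)/(2πk) = 0.7239/(2π·0.0975) = 1.182 m·K/W
  R'_calcium silicate = ln(0.294/0.264)/(2πk) = 0.1076/(2π·0.0651) = 0.2631 m·K/W
ΣR = 0.001043 + 1.182 + 0.2631 = 1.446 m·K/W
Q' = ΔT/ΣR = (264 °C − 16.1 °C)/1.446 = 171.4 W/m
From the inner boundary to the diatomaceous earth/calcium silicate interface, ΣR_partial = 1.183 m·K/W.
T_interface = T_in − Q'·ΣR_partial = 264 °C − (171.4)(1.183) = 61.2 °C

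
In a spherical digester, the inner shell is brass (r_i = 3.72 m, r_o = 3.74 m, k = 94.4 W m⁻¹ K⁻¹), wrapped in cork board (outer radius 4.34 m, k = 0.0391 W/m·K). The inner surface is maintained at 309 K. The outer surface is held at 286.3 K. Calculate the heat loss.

Treat each layer as a resistance in series:
  R_brass = (1/3.72 − 1/3.74)/(4πk) = 0.001438/(4π·94.4) = 1.212×10^-6 K/W
  R_cork board = (1/3.74 − 1/4.34)/(4πk) = 0.03696/(4π·0.0391) = 0.07523 K/W
ΣR = 1.212×10^-6 + 0.07523 = 0.07523 K/W
Q = ΔT/ΣR = (309 K − 286.3 K)/0.07523 = 302 W

Q = 302 W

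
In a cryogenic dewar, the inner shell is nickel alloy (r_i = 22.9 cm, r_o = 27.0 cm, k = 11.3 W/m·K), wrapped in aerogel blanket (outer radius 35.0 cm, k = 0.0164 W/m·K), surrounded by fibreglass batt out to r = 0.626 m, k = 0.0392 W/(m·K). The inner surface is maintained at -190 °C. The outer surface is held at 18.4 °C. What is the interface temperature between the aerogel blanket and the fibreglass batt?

Treat each layer as a resistance in series:
  R_nickel alloy = (1/0.229 − 1/0.270)/(4πk) = 0.6631/(4π·11.3) = 0.004670 K/W
  R_aerogel blanket = (1/0.270 − 1/0.350)/(4πk) = 0.8466/(4π·0.0164) = 4.108 K/W
  R_fibreglass batt = (1/0.350 − 1/0.626)/(4πk) = 1.260/(4π·0.0392) = 2.557 K/W
ΣR = 0.004670 + 4.108 + 2.557 = 6.670 K/W
Q = ΔT/ΣR = (-190 °C − 18.4 °C)/6.670 = -31.24 W
From the inner boundary to the aerogel blanket/fibreglass batt interface, ΣR_partial = 4.113 K/W.
T_interface = T_in − Q·ΣR_partial = -190 °C − (-31.24)(4.113) = -61.5 °C

T = -61.5 °C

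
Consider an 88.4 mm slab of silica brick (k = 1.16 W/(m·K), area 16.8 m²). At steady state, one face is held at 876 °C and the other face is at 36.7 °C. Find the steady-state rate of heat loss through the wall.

Q = 1.85×10^5 W

Q = kA·ΔT/L = 1.16 × 16.8 × |876 °C − 36.7 °C| / 0.0884 = 1.85×10^5 W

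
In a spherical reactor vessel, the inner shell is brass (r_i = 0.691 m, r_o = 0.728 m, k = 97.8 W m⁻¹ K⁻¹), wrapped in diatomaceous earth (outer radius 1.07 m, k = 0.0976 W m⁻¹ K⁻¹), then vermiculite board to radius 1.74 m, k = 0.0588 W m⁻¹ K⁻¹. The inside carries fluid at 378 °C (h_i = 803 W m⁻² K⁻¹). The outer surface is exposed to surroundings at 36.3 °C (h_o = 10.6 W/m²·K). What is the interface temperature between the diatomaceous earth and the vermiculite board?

Series thermal resistances, inner to outer:
  R_conv,in = 1/(4πr²h) = 1/(4π·0.691²·803) = 2.075×10^-4 K/W
  R_brass = (1/0.691 − 1/0.728)/(4πk) = 0.07355/(4π·97.8) = 5.985×10^-5 K/W
  R_diatomaceous earth = (1/0.728 − 1/1.07)/(4πk) = 0.4390/(4π·0.0976) = 0.3580 K/W
  R_vermiculite board = (1/1.07 − 1/1.74)/(4πk) = 0.3599/(4π·0.0588) = 0.4870 K/W
  R_conv,out = 1/(4πr²h) = 1/(4π·1.74²·10.6) = 0.002480 K/W
ΣR = 2.075×10^-4 + 5.985×10^-5 + 0.3580 + 0.4870 + 0.002480 = 0.8477 K/W
Q = ΔT/ΣR = (378 °C − 36.3 °C)/0.8477 = 403.1 W
From the inner boundary to the diatomaceous earth/vermiculite board interface, ΣR_partial = 0.3583 K/W.
T_interface = T_in − Q·ΣR_partial = 378 °C − (403.1)(0.3583) = 234 °C

T = 234 °C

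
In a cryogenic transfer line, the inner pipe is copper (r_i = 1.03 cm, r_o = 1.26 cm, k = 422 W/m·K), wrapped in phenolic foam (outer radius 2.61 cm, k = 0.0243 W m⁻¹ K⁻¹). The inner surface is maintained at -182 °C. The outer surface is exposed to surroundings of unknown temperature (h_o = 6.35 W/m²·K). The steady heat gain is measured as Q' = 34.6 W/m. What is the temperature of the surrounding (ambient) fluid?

Sum the resistances:
  R'_copper = ln(0.0126/0.0103)/(2πk) = 0.2016/(2π·422) = 7.601×10^-5 m·K/W
  R'_phenolic foam = ln(0.0261/0.0126)/(2πk) = 0.7282/(2π·0.0243) = 4.770 m·K/W
  R'_conv,out = 1/(2πr h) = 1/(2π·0.0261·6.35) = 0.9603 m·K/W
ΣR = 5.730 m·K/W
ΔT = Q'·ΣR = 34.6 × 5.730 = 198.3 K
Heat flows inward, so T_out = T_in + ΔT = -182 + 198.3 = 16.3 °C

T_out = 16.3 °C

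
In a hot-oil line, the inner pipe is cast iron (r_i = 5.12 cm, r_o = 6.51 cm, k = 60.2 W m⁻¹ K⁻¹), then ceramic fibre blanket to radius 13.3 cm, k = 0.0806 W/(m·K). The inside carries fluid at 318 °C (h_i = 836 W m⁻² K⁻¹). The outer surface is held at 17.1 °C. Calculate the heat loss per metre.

Q' = 213 W/m

Treat each layer as a resistance in series:
  R'_conv,in = 1/(2πr h) = 1/(2π·0.0512·836) = 0.003718 m·K/W
  R'_cast iron = ln(0.0651/0.0512)/(2πk) = 0.2402/(2π·60.2) = 6.350×10^-4 m·K/W
  R'_ceramic fibre blanket = ln(0.133/0.0651)/(2πk) = 0.7144/(2π·0.0806) = 1.411 m·K/W
ΣR = 0.003718 + 6.350×10^-4 + 1.411 = 1.415 m·K/W
Q' = ΔT/ΣR = (318 °C − 17.1 °C)/1.415 = 213 W/m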